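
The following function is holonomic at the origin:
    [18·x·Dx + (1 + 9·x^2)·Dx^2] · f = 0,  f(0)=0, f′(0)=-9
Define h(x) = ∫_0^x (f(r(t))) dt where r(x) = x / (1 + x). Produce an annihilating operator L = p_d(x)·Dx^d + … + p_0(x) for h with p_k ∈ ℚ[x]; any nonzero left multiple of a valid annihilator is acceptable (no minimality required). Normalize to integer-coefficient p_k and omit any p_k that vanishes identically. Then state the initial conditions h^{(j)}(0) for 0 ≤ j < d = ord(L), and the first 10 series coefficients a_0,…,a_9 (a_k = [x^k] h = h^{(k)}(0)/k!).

f: a_k = 0, -9, 0, 27, 0, -729/5, 0, 6561/7, 0, -6561, …
Substitute x→r, Dx→(1/r')Dx; clear ⇒ L₀.
∫: right-multiply L₀ by Dx.
L = (2 + 20·x)·Dx^2 + (1 + 2·x + 10·x^2)·Dx^3  (order 3).
h: a_k = 0, 0, -9/2, 3, 9/2, -72/5, 6/5, 468/7, -747/7, -224, …
ICs: h(0) = 0, h′(0) = 0, h′′(0) = -9.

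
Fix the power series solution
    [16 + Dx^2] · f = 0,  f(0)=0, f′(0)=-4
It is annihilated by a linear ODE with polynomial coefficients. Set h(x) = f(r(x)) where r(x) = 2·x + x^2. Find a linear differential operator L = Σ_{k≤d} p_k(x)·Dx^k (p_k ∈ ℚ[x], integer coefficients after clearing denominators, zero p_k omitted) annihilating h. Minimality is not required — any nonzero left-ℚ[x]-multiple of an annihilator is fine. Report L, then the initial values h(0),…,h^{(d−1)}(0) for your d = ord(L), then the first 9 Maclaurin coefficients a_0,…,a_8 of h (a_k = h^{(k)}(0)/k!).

f: a_k = 0, -4, 0, 32/3, 0, -128/15, 0, 1024/315, 0, …
h₀=f(r): pull back L_f along r ⇒ L₀.
L = (64 + 192·x + 192·x^2 + 64·x^3) - Dx + (1 + x)·Dx^2  (order 2).
h: a_k = 0, -8, -4, 256/3, 128, -3136/15, -672, -83968/315, 50176/45, …
ICs: h(0) = 0, h′(0) = -8.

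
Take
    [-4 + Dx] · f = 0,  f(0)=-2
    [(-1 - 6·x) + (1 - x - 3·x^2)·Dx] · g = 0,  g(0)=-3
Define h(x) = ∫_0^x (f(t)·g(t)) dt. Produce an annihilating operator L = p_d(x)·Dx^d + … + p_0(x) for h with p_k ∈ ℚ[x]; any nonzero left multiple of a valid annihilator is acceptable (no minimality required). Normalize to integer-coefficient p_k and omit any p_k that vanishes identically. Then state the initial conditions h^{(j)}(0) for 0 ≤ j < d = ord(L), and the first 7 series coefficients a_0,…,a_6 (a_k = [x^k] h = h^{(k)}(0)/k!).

f: a_k = -2, -8, -16, -64/3, -64/3, -256/15, -512/45, …
g: a_k = -3, -3, -12, -21, -57, -120, -291, …
Sym-product of L_f,L_g gives L₀ (≤ ord 1).
h=∫h₀ ⇒ L = L₀·Dx.
L = (5 + 2·x - 12·x^2)·Dx + (-1 + x + 3·x^2)·Dx^2  (order 2).
h: a_k = 0, 6, 15, 32, 125/2, 602/5, 3508/15, …
ICs: h(0) = 0, h′(0) = 6.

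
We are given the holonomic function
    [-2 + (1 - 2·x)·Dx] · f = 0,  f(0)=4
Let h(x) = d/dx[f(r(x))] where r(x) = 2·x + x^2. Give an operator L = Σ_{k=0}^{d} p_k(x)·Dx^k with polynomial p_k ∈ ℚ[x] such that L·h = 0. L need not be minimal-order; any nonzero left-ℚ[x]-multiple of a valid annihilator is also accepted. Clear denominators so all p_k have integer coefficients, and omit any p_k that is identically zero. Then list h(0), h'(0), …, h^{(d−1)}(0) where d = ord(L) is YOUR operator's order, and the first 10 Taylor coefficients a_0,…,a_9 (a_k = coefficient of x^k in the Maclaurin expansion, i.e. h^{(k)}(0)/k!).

L = (9 + 12·x + 6·x^2) + (-1 + 3·x + 6·x^2 + 2·x^3)·Dx  (order 1).
h: a_k = 16, 144, 960, 5696, 31680, 169152, 878080, 4465152, 22351104, 110501120, …
ICs: h(0) = 16.

f: a_k = 4, 8, 16, 32, 64, 128, 256, 512, 1024, 2048, …
h₀=f(r): pull back L_f along r ⇒ L₀.
Derive L from L₀ (diff closure).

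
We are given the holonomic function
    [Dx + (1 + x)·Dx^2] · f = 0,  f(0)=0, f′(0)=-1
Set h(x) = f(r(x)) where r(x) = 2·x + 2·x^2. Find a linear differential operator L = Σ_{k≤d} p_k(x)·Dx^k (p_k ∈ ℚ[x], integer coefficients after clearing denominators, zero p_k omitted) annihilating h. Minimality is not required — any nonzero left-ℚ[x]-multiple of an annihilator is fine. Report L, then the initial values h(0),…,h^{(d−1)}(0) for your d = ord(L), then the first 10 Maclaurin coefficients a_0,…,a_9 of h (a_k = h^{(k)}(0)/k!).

f: a_k = 0, -1, 1/2, -1/3, 1/4, -1/5, 1/6, -1/7, 1/8, -1/9, …
L₀ from L_f via x↦r, Dx↦r'^{-1}Dx.
L = (4·x + 4·x^2)·Dx + (1 + 4·x + 6·x^2 + 4·x^3)·Dx^2  (order 2).
h: a_k = 0, -2, 0, 4/3, -2, 8/5, 0, -16/7, 4, -32/9, …
ICs: h(0) = 0, h′(0) = -2.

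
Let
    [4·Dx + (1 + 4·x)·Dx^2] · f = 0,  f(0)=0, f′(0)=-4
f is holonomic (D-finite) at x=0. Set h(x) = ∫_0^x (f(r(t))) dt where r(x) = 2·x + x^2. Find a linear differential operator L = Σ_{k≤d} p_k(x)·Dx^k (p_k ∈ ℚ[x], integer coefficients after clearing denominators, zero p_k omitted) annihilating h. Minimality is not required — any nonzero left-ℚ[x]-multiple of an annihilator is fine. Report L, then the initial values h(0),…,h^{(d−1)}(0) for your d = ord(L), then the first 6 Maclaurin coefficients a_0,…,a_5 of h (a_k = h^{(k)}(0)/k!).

f: a_k = 0, -4, 8, -64/3, 64, -1024/5, …
f∘r: x↦r, Dx↦Dx/r' in L_f ⇒ L₀.
h=∫₀ˣh₀: take L = L₀·Dx.
L = (7 + 8·x + 4·x^2)·Dx^2 + (1 + 9·x + 12·x^2 + 4·x^3)·Dx^3  (order 3).
h: a_k = 0, 0, -4, 28/3, -104/3, 776/5, …
ICs: h(0) = 0, h′(0) = 0, h′′(0) = -8.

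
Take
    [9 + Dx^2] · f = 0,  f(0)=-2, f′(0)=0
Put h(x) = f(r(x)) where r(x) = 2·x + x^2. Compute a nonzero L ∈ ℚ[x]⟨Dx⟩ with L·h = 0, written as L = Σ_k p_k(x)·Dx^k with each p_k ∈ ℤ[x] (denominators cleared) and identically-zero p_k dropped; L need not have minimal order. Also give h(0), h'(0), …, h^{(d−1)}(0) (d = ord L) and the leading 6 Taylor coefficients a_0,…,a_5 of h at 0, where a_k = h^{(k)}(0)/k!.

L = (36 + 108·x + 108·x^2 + 36·x^3) - Dx + (1 + x)·Dx^2  (order 2).
h: a_k = -2, 0, 36, 36, -99, -216, …
ICs: h(0) = -2, h′(0) = 0.

f: a_k = -2, 0, 9, 0, -27/4, 0, …
Substitute x→r, Dx→(1/r')Dx; clear ⇒ L₀.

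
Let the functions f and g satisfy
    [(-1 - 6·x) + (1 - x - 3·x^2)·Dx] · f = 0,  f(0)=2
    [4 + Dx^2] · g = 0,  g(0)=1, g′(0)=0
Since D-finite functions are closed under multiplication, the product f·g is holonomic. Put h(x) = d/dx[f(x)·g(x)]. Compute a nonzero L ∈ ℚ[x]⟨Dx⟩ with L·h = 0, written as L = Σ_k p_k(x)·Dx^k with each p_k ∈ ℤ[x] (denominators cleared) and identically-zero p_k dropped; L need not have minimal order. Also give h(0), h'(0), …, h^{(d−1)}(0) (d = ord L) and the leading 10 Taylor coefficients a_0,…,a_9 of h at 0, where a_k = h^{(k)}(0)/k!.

L = (10 - 16·x - 40·x^2 + 48·x^3 + 72·x^4) + (5 + 34·x + 36·x^2 + 72·x^3)·Dx + (-1 - x - x^2 + 12·x^3 + 18·x^4)·Dx^2  (order 2).
h: a_k = 2, 8, 30, 280/3, 800/3, 11084/15, 89194/45, 328928/63, 473162/35, 98091164/2835, …
ICs: h(0) = 2, h′(0) = 8.

f: a_k = 2, 2, 8, 14, 38, 80, 194, 434, 1016, 2318, …
g: a_k = 1, 0, -2, 0, 2/3, 0, -4/45, 0, 2/315, 0, …
f·g: L₀ = L_f ⊗_s L_g, ord ≤ 1·2.
h₀' ⇒ L via d/dx closure of L₀.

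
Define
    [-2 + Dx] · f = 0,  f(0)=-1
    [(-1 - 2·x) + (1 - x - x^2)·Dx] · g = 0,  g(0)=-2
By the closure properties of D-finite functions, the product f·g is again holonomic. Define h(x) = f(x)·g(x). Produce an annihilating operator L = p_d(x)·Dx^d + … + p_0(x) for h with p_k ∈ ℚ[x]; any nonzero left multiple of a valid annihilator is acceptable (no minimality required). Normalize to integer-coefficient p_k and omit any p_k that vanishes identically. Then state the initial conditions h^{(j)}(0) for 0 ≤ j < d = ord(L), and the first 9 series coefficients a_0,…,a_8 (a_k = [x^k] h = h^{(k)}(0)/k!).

L = (3 - 2·x^2) + (-1 + x + x^2)·Dx  (order 1).
h: a_k = 2, 6, 12, 62/3, 34, 276/5, 4022/45, 5062/35, 24572/105, …
ICs: h(0) = 2.

f: a_k = -1, -2, -2, -4/3, -2/3, -4/15, -4/45, -8/315, -2/315, …
g: a_k = -2, -2, -4, -6, -10, -16, -26, -42, -68, …
L₀ := L_f ⊗_s L_g (sym. prod.), ord ≤ 1.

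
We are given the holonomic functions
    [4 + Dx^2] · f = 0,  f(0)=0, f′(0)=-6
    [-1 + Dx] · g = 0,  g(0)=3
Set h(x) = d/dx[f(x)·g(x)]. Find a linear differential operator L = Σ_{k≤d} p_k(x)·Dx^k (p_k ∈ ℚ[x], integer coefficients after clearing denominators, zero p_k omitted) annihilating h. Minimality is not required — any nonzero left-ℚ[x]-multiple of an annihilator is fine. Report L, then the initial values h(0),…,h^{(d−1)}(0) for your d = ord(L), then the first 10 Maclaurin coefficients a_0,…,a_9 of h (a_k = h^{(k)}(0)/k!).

f: a_k = 0, -6, 0, 4, 0, -4/5, 0, 8/105, 0, -4/945, …
g: a_k = 3, 3, 3/2, 1/2, 1/8, 1/40, 1/240, 1/1680, 1/13440, 1/120960, …
f·g: L₀ = L_f ⊗_s L_g, ord ≤ 2·1.
h=h₀': d/dx-closure on L₀ ⇒ L.
L = 5 - 2·Dx + Dx^2  (order 2).
h: a_k = -18, -36, 9, 36, 57/4, -33/10, -139/40, -3/5, 359/2240, 779/10080, …
ICs: h(0) = -18, h′(0) = -36.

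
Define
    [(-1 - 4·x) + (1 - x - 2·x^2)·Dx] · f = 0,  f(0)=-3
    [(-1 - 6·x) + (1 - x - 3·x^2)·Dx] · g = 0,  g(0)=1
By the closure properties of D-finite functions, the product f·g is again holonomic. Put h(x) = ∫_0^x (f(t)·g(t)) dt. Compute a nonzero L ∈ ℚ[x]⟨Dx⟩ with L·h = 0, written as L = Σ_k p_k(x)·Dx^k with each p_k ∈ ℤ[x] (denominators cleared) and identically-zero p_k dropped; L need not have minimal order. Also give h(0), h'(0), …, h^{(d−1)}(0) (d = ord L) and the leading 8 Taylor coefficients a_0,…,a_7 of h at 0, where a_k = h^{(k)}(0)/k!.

L = (-2 - 8·x + 15·x^2 + 24·x^3)·Dx + (1 - 2·x - 4·x^2 + 5·x^3 + 6·x^4)·Dx^2  (order 2).
h: a_k = 0, -3, -3, -8, -57/4, -162/5, -66, -1011/7, …
ICs: h(0) = 0, h′(0) = -3.

f: a_k = -3, -3, -9, -15, -33, -63, -129, -255, …
g: a_k = 1, 1, 4, 7, 19, 40, 97, 217, …
h₀=f·g: eliminate ⇒ L₀, order ≤ 1·1.
Integrate: L := L₀·Dx.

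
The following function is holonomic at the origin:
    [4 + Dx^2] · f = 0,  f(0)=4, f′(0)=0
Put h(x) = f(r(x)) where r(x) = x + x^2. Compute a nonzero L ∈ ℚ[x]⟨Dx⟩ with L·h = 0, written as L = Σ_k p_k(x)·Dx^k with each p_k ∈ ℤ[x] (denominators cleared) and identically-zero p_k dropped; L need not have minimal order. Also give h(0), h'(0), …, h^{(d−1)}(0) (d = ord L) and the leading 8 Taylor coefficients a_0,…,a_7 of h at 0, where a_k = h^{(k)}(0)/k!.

f: a_k = 4, 0, -8, 0, 8/3, 0, -16/45, 0, …
f∘r: x↦r, Dx↦Dx/r' in L_f ⇒ L₀.
L = (4 + 24·x + 48·x^2 + 32·x^3) - 2·Dx + (1 + 2·x)·Dx^2  (order 2).
h: a_k = 4, 0, -8, -16, -16/3, 32/3, 704/45, 128/15, …
ICs: h(0) = 4, h′(0) = 0.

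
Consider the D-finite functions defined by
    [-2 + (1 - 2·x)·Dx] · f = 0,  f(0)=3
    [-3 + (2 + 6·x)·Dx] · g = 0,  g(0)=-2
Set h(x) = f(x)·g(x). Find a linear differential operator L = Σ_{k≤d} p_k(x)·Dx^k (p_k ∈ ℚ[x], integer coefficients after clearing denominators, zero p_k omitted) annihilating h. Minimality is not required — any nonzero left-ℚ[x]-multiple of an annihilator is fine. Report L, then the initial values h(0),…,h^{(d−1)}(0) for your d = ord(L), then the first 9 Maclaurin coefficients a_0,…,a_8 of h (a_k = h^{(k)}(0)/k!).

L = (7 + 6·x) + (-2 - 2·x + 12·x^2)·Dx  (order 1).
h: a_k = -6, -21, -141/4, -645/8, -9105/64, -41523/128, -286257/512, -1361541/1024, -35125305/16384, …
ICs: h(0) = -6.

f: a_k = 3, 6, 12, 24, 48, 96, 192, 384, 768, …
g: a_k = -2, -3, 9/4, -27/8, 405/64, -1701/128, 15309/512, -72171/1024, 2814669/16384, …
L₀ := L_f ⊗_s L_g (sym. prod.), ord ≤ 1.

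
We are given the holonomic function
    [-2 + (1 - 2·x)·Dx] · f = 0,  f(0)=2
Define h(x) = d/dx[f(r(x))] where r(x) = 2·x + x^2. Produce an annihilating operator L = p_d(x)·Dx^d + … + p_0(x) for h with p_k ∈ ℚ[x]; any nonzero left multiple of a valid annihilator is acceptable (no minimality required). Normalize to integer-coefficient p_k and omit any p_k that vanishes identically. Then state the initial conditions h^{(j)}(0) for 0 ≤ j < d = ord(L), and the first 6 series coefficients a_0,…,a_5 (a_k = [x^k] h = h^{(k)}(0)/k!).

f: a_k = 2, 4, 8, 16, 32, 64, …
f∘r: x↦r, Dx↦Dx/r' in L_f ⇒ L₀.
Differentiate: ansatz ord ≤ ord L₀ ⇒ L.
L = (9 + 12·x + 6·x^2) + (-1 + 3·x + 6·x^2 + 2·x^3)·Dx  (order 1).
h: a_k = 8, 72, 480, 2848, 15840, 84576, …
ICs: h(0) = 8.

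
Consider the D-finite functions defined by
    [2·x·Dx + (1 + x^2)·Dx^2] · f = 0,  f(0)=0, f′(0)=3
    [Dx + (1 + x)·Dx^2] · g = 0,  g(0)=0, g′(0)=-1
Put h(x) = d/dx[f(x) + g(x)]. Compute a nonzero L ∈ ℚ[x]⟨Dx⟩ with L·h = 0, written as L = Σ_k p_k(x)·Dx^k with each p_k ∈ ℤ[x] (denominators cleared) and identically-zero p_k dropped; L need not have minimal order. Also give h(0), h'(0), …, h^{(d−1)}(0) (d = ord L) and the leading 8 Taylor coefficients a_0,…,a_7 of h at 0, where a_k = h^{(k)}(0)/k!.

f: a_k = 0, 3, 0, -1, 0, 3/5, 0, -3/7, …
g: a_k = 0, -1, 1/2, -1/3, 1/4, -1/5, 1/6, -1/7, …
f+g: L₀ = lclm(L_f,L_g), ord ≤ 2+2.
Differentiate: ansatz ord ≤ ord L₀ ⇒ L.
L = (-2 - 6·x + 6·x^2 + 2·x^3) + (-4 - 4·x + 12·x^3 + 4·x^4)·Dx + (-1 + x + 2·x^2 + 2·x^3 + 3·x^4 + x^5)·Dx^2  (order 2).
h: a_k = 2, 1, -4, 1, 2, 1, -4, 1, …
ICs: h(0) = 2, h′(0) = 1.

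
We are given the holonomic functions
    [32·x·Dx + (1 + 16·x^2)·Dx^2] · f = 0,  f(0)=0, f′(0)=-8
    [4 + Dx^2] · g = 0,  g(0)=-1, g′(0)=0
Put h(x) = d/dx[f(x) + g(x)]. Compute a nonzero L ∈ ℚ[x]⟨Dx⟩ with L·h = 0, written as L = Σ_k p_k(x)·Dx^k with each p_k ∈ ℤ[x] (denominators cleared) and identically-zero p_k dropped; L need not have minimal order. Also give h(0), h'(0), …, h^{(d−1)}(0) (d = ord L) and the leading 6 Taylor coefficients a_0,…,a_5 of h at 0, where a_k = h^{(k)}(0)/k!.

f: a_k = 0, -8, 0, 128/3, 0, -2048/5, …
g: a_k = -1, 0, 2, 0, -2/3, 0, …
Weyl lclm of L_f,L_g ⇒ L₀ (ord ≤ 4).
h=h₀': d/dx-closure on L₀ ⇒ L.
L = (-6016·x + 102400·x^3 + 32768·x^5) + (-28 + 1216·x^2 + 27648·x^4 + 16384·x^6)·Dx + (-1504·x + 25600·x^3 + 8192·x^5)·Dx^2 + (-7 + 304·x^2 + 6912·x^4 + 4096·x^6)·Dx^3  (order 3).
h: a_k = -8, 4, 128, -8/3, -2048, 8/15, …
ICs: h(0) = -8, h′(0) = 4, h′′(0) = 256.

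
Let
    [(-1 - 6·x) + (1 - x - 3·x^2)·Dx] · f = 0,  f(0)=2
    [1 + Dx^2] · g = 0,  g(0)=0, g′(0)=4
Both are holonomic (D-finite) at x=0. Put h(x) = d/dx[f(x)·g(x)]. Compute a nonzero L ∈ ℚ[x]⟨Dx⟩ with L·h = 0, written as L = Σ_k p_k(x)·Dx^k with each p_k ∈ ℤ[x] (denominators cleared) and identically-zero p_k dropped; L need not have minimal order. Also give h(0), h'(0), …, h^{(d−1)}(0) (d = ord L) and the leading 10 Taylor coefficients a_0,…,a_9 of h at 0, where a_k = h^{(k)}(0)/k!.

f: a_k = 2, 2, 8, 14, 38, 80, 194, 434, 1016, 2318, …
g: a_k = 0, 4, 0, -2/3, 0, 1/30, 0, -1/1260, 0, 1/90720, …
Sym-product of L_f,L_g gives L₀ (≤ ord 2).
h=h₀': d/dx-closure on L₀ ⇒ L.
L = (83 - 2·x - 5·x^2 + 6·x^3 + 9·x^4) + (16 + 98·x + 18·x^2 + 36·x^3)·Dx + (-5 + 4·x + 13·x^2 + 6·x^3 + 9·x^4)·Dx^2  (order 2).
h: a_k = 8, 16, 92, 656/3, 2201/3, 9322/5, 473087/90, 4241492/315, 25504807/720, 407574217/4536, …
ICs: h(0) = 8, h′(0) = 16.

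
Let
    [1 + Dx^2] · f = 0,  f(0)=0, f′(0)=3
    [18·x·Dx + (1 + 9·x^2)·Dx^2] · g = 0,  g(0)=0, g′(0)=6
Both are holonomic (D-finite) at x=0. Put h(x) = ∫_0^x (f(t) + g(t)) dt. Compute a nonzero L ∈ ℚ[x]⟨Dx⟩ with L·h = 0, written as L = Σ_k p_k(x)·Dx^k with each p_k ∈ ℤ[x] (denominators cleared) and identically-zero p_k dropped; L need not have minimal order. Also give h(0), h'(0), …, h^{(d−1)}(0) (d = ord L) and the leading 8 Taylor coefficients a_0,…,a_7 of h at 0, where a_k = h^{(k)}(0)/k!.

f: a_k = 0, 3, 0, -1/2, 0, 1/40, 0, -1/1680, …
g: a_k = 0, 6, 0, -18, 0, 486/5, 0, -4374/7, …
h₀=f+g: left-lcm gives L₀, ord ≤ 4.
Integrate: L := L₀·Dx.
L = (-1926·x + 17820·x^3 + 1458·x^5)·Dx^2 + (-17 + 351·x^2 + 4617·x^4 + 729·x^6)·Dx^3 + (-1926·x + 17820·x^3 + 1458·x^5)·Dx^4 + (-17 + 351·x^2 + 4617·x^4 + 729·x^6)·Dx^5  (order 5).
h: a_k = 0, 0, 9/2, 0, -37/8, 0, 3889/240, 0, …
ICs: h(0) = 0, h′(0) = 0, h′′(0) = 9, h′′′(0) = 0, h′′′′(0) = -111.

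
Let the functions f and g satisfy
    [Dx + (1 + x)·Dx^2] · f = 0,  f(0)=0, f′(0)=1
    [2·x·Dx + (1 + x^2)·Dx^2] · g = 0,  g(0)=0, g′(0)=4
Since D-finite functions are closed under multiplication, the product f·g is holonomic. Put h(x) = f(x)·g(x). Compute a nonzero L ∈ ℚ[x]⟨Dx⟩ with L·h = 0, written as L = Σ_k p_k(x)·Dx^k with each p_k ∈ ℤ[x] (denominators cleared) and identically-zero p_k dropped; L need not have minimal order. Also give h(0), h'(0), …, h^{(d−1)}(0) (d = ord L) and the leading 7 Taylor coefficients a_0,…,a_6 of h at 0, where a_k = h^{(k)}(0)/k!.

f: a_k = 0, 1, -1/2, 1/3, -1/4, 1/5, -1/6, …
g: a_k = 0, 4, 0, -4/3, 0, 4/5, 0, …
Product ⇒ symmetric product L₀, ord ≤ 4.
L = (24 + 44·x + 80·x^2 + 156·x^3 + 120·x^4 + 52·x^5 + 4·x^7)·Dx + (18 + 124·x + 308·x^2 + 484·x^3 + 544·x^4 + 372·x^5 + 140·x^6 + 12·x^7 + 14·x^8)·Dx^2 + (12 + 64·x + 192·x^2 + 312·x^3 + 360·x^4 + 312·x^5 + 192·x^6 + 72·x^7 + 12·x^8 + 8·x^9)·Dx^3 + (5 + 18·x + 37·x^2 + 56·x^3 + 66·x^4 + 60·x^5 + 42·x^6 + 24·x^7 + 9·x^8 + 2·x^9 + x^10)·Dx^4  (order 4).
h: a_k = 0, 0, 4, -2, 0, -1/3, 52/45, …
ICs: h(0) = 0, h′(0) = 0, h′′(0) = 8, h′′′(0) = -12.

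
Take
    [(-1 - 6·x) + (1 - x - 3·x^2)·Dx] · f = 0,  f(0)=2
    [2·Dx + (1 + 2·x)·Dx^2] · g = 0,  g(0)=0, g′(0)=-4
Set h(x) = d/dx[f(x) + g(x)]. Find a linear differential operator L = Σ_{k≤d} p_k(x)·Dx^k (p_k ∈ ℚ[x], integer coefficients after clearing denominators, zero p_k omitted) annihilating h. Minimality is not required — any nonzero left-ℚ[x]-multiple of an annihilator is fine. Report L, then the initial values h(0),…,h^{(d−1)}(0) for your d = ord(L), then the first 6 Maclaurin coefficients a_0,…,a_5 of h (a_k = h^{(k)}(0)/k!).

L = (74 + 412·x + 948·x^2 + 864·x^3 + 648·x^4) + (17 + 212·x + 890·x^2 + 1644·x^3 + 1764·x^4 + 1080·x^5)·Dx + (-5 - 27·x - 33·x^2 + 68·x^3 + 276·x^4 + 396·x^5 + 216·x^6)·Dx^2  (order 2).
h: a_k = -2, 24, 26, 184, 336, 1292, …
ICs: h(0) = -2, h′(0) = 24.

f: a_k = 2, 2, 8, 14, 38, 80, …
g: a_k = 0, -4, 4, -16/3, 8, -64/5, …
f+g: L₀ = lclm(L_f,L_g), ord ≤ 1+2.
h₀' ⇒ L via d/dx closure of L₀.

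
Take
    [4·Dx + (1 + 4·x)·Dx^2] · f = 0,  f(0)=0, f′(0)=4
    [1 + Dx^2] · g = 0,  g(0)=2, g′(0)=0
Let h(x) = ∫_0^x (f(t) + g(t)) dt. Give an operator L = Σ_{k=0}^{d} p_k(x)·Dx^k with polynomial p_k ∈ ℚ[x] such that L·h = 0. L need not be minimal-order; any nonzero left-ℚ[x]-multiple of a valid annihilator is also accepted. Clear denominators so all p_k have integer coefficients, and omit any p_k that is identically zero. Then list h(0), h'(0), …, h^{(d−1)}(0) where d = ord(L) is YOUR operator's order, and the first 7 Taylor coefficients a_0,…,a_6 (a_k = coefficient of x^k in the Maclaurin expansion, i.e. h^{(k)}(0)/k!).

f: a_k = 0, 4, -8, 64/3, -64, 1024/5, -2048/3, …
g: a_k = 2, 0, -1, 0, 1/12, 0, -1/360, …
Weyl lclm of L_f,L_g ⇒ L₀ (ord ≤ 4).
Integrate: L := L₀·Dx.
L = (388 + 32·x + 64·x^2)·Dx^2 + (33 + 140·x + 48·x^2 + 64·x^3)·Dx^3 + (388 + 32·x + 64·x^2)·Dx^4 + (33 + 140·x + 48·x^2 + 64·x^3)·Dx^5  (order 5).
h: a_k = 0, 2, 2, -3, 16/3, -767/60, 512/15, …
ICs: h(0) = 0, h′(0) = 2, h′′(0) = 4, h′′′(0) = -18, h′′′′(0) = 128.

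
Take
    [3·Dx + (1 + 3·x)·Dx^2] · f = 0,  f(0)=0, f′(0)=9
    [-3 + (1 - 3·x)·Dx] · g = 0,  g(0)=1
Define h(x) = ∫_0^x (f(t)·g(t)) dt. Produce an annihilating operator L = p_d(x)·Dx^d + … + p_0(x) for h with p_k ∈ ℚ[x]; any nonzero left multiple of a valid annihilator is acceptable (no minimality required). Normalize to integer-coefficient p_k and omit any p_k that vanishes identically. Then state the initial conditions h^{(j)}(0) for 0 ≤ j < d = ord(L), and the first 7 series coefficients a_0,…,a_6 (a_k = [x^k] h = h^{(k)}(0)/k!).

L = 9·Dx + (3 + 27·x)·Dx^2 + (-1 + 9·x^2)·Dx^3  (order 3).
h: a_k = 0, 0, 9/2, 9/2, 135/8, 567/20, 3807/40, …
ICs: h(0) = 0, h′(0) = 0, h′′(0) = 9.

f: a_k = 0, 9, -27/2, 27, -243/4, 729/5, -729/2, …
g: a_k = 1, 3, 9, 27, 81, 243, 729, …
h₀=f·g: eliminate ⇒ L₀, order ≤ 2·1.
Integrate: L := L₀·Dx.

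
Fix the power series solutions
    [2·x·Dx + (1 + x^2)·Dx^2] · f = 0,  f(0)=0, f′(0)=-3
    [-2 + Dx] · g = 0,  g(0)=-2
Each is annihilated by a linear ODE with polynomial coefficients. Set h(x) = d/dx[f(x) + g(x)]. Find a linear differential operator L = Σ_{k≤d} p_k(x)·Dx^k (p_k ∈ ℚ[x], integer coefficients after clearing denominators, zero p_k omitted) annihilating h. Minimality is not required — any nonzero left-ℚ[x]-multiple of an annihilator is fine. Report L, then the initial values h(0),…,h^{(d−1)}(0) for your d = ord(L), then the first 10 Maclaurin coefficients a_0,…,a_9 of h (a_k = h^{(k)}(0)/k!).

L = (2 - 4·x - 6·x^2 - 4·x^3) + (-3 - x^2 - 2·x^4)·Dx + (1 + x + 2·x^2 + x^3 + x^4)·Dx^2  (order 2).
h: a_k = -7, -8, -5, -16/3, -17/3, -16/15, 119/45, -32/315, -953/315, -16/2835, …
ICs: h(0) = -7, h′(0) = -8.

f: a_k = 0, -3, 0, 1, 0, -3/5, 0, 3/7, 0, -1/3, …
g: a_k = -2, -4, -4, -8/3, -4/3, -8/15, -8/45, -16/315, -4/315, -8/2835, …
f+g: L₀ = lclm(L_f,L_g), ord ≤ 2+1.
h₀' ⇒ L via d/dx closure of L₀.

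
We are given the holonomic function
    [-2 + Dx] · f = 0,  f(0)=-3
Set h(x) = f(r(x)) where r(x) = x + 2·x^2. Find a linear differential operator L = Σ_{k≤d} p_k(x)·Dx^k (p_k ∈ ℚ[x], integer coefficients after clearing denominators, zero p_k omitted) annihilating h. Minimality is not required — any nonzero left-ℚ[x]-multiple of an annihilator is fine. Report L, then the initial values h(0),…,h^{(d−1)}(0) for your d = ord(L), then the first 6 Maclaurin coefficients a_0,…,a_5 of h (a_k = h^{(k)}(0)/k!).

f: a_k = -3, -6, -6, -4, -2, -4/5, …
Substitute x→r, Dx→(1/r')Dx; clear ⇒ L₀.
L = (-2 - 8·x) + Dx  (order 1).
h: a_k = -3, -6, -18, -28, -50, -324/5, …
ICs: h(0) = -3.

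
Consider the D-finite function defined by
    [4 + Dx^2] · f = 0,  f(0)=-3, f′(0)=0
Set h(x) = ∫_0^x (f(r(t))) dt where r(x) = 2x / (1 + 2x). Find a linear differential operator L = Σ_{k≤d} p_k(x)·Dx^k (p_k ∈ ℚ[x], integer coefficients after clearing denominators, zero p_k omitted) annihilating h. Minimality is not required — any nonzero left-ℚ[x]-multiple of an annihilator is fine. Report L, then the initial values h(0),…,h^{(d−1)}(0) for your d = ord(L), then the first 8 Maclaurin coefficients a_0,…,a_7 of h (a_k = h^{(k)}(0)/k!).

f: a_k = -3, 0, 6, 0, -2, 0, 4/15, 0, …
L₀ from L_f via x↦r, Dx↦r'^{-1}Dx.
∫: right-multiply L₀ by Dx.
L = 16·Dx + (4 + 24·x + 48·x^2 + 32·x^3)·Dx^2 + (1 + 8·x + 24·x^2 + 32·x^3 + 16·x^4)·Dx^3  (order 3).
h: a_k = 0, -3, 0, 8, -24, 256/5, -256/3, 1408/15, …
ICs: h(0) = 0, h′(0) = -3, h′′(0) = 0.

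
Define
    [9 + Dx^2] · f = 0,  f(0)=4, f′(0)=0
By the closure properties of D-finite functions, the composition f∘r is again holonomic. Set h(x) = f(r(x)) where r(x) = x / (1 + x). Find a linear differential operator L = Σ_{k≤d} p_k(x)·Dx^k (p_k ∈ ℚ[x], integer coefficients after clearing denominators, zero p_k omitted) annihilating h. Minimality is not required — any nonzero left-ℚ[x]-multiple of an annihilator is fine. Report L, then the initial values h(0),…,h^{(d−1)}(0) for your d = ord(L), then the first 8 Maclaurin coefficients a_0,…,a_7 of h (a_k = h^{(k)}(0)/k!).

f: a_k = 4, 0, -18, 0, 27/2, 0, -81/20, 0, …
Change of var in L_f (x↦r) gives L₀.
L = 9 + (2 + 6·x + 6·x^2 + 2·x^3)·Dx + (1 + 4·x + 6·x^2 + 4·x^3 + x^4)·Dx^2  (order 2).
h: a_k = 4, 0, -18, 36, -81/2, 18, 819/20, -1377/10, …
ICs: h(0) = 4, h′(0) = 0.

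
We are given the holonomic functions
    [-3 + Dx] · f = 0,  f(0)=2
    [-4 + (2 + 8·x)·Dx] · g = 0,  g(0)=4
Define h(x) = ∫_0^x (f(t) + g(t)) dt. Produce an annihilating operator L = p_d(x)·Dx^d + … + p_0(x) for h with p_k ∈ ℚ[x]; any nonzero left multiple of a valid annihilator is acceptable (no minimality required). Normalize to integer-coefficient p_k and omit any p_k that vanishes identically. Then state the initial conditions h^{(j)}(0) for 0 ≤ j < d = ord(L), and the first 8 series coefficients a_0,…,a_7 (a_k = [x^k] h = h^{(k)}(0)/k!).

L = (30 + 72·x)·Dx + (-13 - 72·x - 144·x^2)·Dx^2 + (1 + 16·x + 48·x^2)·Dx^3  (order 3).
h: a_k = 0, 6, 7, 1/3, 25/4, -133/20, 2321/120, -13359/280, …
ICs: h(0) = 0, h′(0) = 6, h′′(0) = 14.

f: a_k = 2, 6, 9, 9, 27/4, 81/20, 81/40, 243/280, …
g: a_k = 4, 8, -8, 16, -40, 112, -336, 1056, …
f+g: L₀ = lclm(L_f,L_g), ord ≤ 1+1.
h=∫h₀ ⇒ L = L₀·Dx.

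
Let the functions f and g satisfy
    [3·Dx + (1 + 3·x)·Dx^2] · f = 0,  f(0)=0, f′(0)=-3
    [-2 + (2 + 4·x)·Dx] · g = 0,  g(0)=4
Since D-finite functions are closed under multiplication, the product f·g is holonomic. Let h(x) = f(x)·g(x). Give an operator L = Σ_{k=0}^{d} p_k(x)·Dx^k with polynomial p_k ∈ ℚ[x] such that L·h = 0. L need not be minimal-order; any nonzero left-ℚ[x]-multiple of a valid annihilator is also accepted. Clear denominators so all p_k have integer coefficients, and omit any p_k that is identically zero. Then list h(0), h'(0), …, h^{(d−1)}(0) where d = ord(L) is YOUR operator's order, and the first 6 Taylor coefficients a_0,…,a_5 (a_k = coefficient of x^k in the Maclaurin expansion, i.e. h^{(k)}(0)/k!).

f: a_k = 0, -3, 9/2, -9, 81/4, -243/5, …
g: a_k = 4, 4, -2, 2, -5/2, 7/2, …
Sym-product of L_f,L_g gives L₀ (≤ ord 2).
L = 3·x + (1 + 2·x)·Dx + (1 + 7·x + 16·x^2 + 12·x^3)·Dx^2  (order 2).
h: a_k = 0, -12, 6, -12, 30, -789/10, …
ICs: h(0) = 0, h′(0) = -12.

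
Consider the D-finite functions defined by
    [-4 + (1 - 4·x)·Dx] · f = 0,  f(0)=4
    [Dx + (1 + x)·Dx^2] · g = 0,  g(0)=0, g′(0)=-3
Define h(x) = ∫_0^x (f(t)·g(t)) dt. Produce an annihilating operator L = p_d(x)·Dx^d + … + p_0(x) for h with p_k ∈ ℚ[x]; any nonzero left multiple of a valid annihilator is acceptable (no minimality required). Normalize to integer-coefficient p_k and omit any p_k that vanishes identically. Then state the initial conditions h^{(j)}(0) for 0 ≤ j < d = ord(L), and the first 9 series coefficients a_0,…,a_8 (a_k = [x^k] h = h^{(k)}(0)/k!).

f: a_k = 4, 16, 64, 256, 1024, 4096, 16384, 65536, 262144, …
g: a_k = 0, -3, 3/2, -1, 3/4, -3/5, 1/2, -3/7, 3/8, …
Sym-product of L_f,L_g gives L₀ (≤ ord 2).
h=∫₀ˣh₀: take L = L₀·Dx.
L = 4·Dx + (7 + 12·x)·Dx^2 + (-1 + 3·x + 4·x^2)·Dx^3  (order 3).
h: a_k = 0, 0, -6, -14, -43, -137, -6856/15, -7834/5, -383881/70, …
ICs: h(0) = 0, h′(0) = 0, h′′(0) = -12.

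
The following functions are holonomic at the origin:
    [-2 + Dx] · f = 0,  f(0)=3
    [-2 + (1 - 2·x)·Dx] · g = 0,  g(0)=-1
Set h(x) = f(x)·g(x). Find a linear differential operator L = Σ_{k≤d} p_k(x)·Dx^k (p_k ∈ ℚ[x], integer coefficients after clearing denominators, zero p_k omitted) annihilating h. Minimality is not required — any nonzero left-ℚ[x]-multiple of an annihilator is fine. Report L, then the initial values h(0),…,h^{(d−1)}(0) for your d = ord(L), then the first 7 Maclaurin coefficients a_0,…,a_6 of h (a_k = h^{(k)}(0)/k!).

L = (4 - 4·x) + (-1 + 2·x)·Dx  (order 1).
h: a_k = -3, -12, -30, -64, -130, -1304/5, -7828/15, …
ICs: h(0) = -3.

f: a_k = 3, 6, 6, 4, 2, 4/5, 4/15, …
g: a_k = -1, -2, -4, -8, -16, -32, -64, …
Sym-product of L_f,L_g gives L₀ (≤ ord 1).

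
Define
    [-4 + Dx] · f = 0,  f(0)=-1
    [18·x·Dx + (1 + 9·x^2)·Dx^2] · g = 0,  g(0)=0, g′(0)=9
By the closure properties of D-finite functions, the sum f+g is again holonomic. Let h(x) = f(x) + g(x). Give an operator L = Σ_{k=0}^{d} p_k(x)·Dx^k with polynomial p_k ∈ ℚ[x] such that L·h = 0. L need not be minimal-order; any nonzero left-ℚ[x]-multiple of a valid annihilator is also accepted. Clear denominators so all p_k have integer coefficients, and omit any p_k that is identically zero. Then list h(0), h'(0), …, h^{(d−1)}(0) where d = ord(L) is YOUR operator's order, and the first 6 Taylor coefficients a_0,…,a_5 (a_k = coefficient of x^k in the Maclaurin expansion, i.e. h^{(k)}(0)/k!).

f: a_k = -1, -4, -8, -32/3, -32/3, -128/15, …
g: a_k = 0, 9, 0, -27, 0, 729/5, …
f+g: L₀ = lclm(L_f,L_g), ord ≤ 1+2.
L = (36 - 144·x - 972·x^2 - 1296·x^3)·Dx + (-17 + 99·x^2 - 648·x^4)·Dx^2 + (2 + 9·x + 36·x^2 + 81·x^3 + 162·x^4)·Dx^3  (order 3).
h: a_k = -1, 5, -8, -113/3, -32/3, 2059/15, …
ICs: h(0) = -1, h′(0) = 5, h′′(0) = -16.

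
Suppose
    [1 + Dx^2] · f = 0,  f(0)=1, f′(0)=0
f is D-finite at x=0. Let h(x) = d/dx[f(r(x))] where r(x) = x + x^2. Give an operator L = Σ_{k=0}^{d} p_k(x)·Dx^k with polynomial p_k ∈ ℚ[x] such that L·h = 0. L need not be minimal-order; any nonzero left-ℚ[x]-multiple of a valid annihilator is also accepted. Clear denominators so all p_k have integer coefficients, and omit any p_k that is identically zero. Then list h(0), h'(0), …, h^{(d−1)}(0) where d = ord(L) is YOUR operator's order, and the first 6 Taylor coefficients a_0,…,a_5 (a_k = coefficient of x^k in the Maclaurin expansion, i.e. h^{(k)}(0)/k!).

L = (13 + 8·x + 24·x^2 + 32·x^3 + 16·x^4) + (-6 - 12·x)·Dx + (1 + 4·x + 4·x^2)·Dx^2  (order 2).
h: a_k = 0, -1, -3, -11/6, 5/6, 179/120, …
ICs: h(0) = 0, h′(0) = -1.

f: a_k = 1, 0, -1/2, 0, 1/24, 0, …
Change of var in L_f (x↦r) gives L₀.
h₀' ⇒ L via d/dx closure of L₀.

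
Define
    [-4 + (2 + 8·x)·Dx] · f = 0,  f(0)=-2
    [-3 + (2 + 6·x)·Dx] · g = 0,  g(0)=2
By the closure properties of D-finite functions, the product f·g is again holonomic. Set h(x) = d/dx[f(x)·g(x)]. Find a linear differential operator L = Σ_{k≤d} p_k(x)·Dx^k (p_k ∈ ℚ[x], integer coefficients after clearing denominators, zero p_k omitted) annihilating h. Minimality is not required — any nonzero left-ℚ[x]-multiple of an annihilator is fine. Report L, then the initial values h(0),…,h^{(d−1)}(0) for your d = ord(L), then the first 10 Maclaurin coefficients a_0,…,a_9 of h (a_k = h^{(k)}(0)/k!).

L = -1 + (-14 - 146·x - 504·x^2 - 576·x^3)·Dx  (order 1).
h: a_k = -14, 1, -21/4, 197/8, -6965/64, 59391/128, -989457/512, 8111661/1024, -526051701/16384, 4230054395/32768, …
ICs: h(0) = -14.

f: a_k = -2, -4, 4, -8, 20, -56, 168, -528, 1716, -5720, …
g: a_k = 2, 3, -9/4, 27/8, -405/64, 1701/128, -15309/512, 72171/1024, -2814669/16384, 14073345/32768, …
f·g: L₀ = L_f ⊗_s L_g, ord ≤ 1·1.
Differentiate: ansatz ord ≤ ord L₀ ⇒ L.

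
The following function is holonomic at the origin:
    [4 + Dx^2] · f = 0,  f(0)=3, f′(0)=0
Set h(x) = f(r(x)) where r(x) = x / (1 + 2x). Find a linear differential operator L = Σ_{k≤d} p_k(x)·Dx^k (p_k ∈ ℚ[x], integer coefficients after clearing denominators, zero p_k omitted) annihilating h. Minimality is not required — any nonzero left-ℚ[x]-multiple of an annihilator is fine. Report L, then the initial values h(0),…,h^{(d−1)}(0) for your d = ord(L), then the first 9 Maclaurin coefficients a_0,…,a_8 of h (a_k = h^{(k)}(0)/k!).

L = 4 + (4 + 24·x + 48·x^2 + 32·x^3)·Dx + (1 + 8·x + 24·x^2 + 32·x^3 + 16·x^4)·Dx^2  (order 2).
h: a_k = 3, 0, -6, 24, -70, 176, -6004/15, 4176/5, -33398/21, …
ICs: h(0) = 3, h′(0) = 0.

f: a_k = 3, 0, -6, 0, 2, 0, -4/15, 0, 2/105, …
Change of var in L_f (x↦r) gives L₀.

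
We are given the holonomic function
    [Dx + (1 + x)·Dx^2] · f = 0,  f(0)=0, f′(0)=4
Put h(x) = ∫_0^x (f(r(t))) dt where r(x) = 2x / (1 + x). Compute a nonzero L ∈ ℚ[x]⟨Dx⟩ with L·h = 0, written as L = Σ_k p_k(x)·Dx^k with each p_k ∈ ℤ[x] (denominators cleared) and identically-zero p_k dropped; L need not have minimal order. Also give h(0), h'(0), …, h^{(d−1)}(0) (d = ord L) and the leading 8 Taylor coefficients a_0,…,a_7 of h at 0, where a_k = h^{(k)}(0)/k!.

L = (4 + 6·x)·Dx^2 + (1 + 4·x + 3·x^2)·Dx^3  (order 3).
h: a_k = 0, 0, 4, -16/3, 26/3, -16, 484/15, -208/3, …
ICs: h(0) = 0, h′(0) = 0, h′′(0) = 8.

f: a_k = 0, 4, -2, 4/3, -1, 4/5, -2/3, 4/7, …
Change of var in L_f (x↦r) gives L₀.
h=∫₀ˣh₀: take L = L₀·Dx.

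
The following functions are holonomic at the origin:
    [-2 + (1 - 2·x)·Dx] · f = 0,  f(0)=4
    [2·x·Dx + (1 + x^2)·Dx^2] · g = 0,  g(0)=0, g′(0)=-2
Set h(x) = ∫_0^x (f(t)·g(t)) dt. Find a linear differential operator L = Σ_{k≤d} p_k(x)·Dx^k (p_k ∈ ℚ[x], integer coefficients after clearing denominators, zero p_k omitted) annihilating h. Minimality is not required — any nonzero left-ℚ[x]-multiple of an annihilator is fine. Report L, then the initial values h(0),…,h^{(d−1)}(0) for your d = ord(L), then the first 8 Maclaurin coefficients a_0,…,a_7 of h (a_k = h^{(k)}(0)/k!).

L = 4·x·Dx + (4 - 2·x + 8·x^2)·Dx^2 + (-1 + 2·x - x^2 + 2·x^3)·Dx^3  (order 3).
h: a_k = 0, 0, -4, -16/3, -22/3, -176/15, -892/45, -3568/105, …
ICs: h(0) = 0, h′(0) = 0, h′′(0) = -8.

f: a_k = 4, 8, 16, 32, 64, 128, 256, 512, …
g: a_k = 0, -2, 0, 2/3, 0, -2/5, 0, 2/7, …
Product ⇒ symmetric product L₀, ord ≤ 2.
h=∫h₀ ⇒ L = L₀·Dx.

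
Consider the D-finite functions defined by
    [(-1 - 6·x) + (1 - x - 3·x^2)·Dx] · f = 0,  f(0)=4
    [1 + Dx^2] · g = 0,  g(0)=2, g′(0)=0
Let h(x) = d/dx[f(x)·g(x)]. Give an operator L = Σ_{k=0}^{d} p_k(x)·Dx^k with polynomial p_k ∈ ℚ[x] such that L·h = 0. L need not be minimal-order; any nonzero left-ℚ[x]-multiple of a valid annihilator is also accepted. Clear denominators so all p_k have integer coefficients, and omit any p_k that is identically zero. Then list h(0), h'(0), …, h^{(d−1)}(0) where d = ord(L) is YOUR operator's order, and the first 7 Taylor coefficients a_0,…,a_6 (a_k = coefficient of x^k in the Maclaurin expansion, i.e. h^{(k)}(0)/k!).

L = (83 - 2·x - 5·x^2 + 6·x^3 + 9·x^4) + (16 + 98·x + 18·x^2 + 36·x^3)·Dx + (-5 + 4·x + 13·x^2 + 6·x^3 + 9·x^4)·Dx^2  (order 2).
h: a_k = 8, 56, 156, 1636/3, 4385/3, 63119/15, 994343/90, …
ICs: h(0) = 8, h′(0) = 56.

f: a_k = 4, 4, 16, 28, 76, 160, 388, …
g: a_k = 2, 0, -1, 0, 1/12, 0, -1/360, …
Product ⇒ symmetric product L₀, ord ≤ 2.
h=h₀': d/dx-closure on L₀ ⇒ L.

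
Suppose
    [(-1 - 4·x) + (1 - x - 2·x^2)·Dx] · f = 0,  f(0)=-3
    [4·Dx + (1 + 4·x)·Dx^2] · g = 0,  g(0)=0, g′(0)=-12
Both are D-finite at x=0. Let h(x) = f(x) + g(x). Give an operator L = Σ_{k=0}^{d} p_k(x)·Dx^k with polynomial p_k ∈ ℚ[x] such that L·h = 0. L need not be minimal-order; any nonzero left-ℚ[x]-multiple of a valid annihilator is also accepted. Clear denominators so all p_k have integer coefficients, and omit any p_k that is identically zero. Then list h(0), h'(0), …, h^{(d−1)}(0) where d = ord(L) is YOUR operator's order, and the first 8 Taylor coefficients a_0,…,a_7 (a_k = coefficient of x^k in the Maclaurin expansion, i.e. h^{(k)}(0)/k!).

f: a_k = -3, -3, -9, -15, -33, -63, -129, -255, …
g: a_k = 0, -12, 24, -64, 192, -3072/5, 2048, -49152/7, …
f+g: L₀ = lclm(L_f,L_g), ord ≤ 1+2.
L = (156 + 624·x + 1440·x^2 + 768·x^3 + 768·x^4)·Dx + (-1 + 160·x + 1064·x^2 + 1952·x^3 + 1600·x^4 + 1280·x^5)·Dx^2 + (-5 - 39·x - 66·x^2 + 80·x^3 + 240·x^4 + 384·x^5 + 256·x^6)·Dx^3  (order 3).
h: a_k = -3, -15, 15, -79, 159, -3387/5, 1919, -50937/7, …
ICs: h(0) = -3, h′(0) = -15, h′′(0) = 30.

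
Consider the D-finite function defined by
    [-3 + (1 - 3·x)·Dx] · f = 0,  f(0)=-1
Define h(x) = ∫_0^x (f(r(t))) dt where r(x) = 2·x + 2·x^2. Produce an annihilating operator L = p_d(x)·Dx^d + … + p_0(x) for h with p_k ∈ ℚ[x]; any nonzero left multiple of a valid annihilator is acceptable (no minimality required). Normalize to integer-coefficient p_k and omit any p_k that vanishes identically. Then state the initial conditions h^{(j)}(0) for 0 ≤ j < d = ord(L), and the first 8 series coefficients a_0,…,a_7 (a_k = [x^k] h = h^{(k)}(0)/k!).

L = (6 + 12·x)·Dx + (-1 + 6·x + 6·x^2)·Dx^2  (order 2).
h: a_k = 0, -1, -3, -14, -72, -396, -2268, -93528/7, …
ICs: h(0) = 0, h′(0) = -1.

f: a_k = -1, -3, -9, -27, -81, -243, -729, -2187, …
L₀ from L_f via x↦r, Dx↦r'^{-1}Dx.
Integrate: L := L₀·Dx.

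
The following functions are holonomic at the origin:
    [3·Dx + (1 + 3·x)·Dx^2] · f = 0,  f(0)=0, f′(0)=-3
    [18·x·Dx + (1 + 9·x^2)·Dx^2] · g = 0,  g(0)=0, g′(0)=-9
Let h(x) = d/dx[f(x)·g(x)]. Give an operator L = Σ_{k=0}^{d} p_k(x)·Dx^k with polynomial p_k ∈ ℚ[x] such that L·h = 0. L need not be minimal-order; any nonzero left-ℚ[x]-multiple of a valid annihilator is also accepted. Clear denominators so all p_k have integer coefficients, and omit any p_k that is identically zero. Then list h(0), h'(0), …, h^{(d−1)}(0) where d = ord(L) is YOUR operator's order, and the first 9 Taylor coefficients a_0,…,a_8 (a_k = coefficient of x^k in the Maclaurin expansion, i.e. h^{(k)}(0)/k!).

f: a_k = 0, -3, 9/2, -9, 81/4, -243/5, 243/2, -2187/7, 6561/8, …
g: a_k = 0, -9, 0, 27, 0, -729/5, 0, 6561/7, 0, …
f·g: L₀ = L_f ⊗_s L_g, ord ≤ 2·2.
h₀' ⇒ L via d/dx closure of L₀.
L = (648 + 3564·x + 19440·x^2 + 113724·x^3 + 262440·x^4 + 341172·x^5 + 236196·x^7) + (162 + 3348·x + 24948·x^2 + 117612·x^3 + 396576·x^4 + 813564·x^5 + 918540·x^6 + 236196·x^7 + 826686·x^8)·Dx + (36 + 576·x + 5184·x^2 + 25272·x^3 + 87480·x^4 + 227448·x^5 + 419904·x^6 + 472392·x^7 + 236196·x^8 + 472392·x^9)·Dx^2 + (5 + 54·x + 333·x^2 + 1512·x^3 + 5346·x^4 + 14580·x^5 + 30618·x^6 + 52488·x^7 + 59049·x^8 + 39366·x^9 + 59049·x^10)·Dx^3  (order 3).
h: a_k = 0, 54, -243/2, 0, -1215/4, 18954/5, -168399/20, 0, -7144929/280, …
ICs: h(0) = 0, h′(0) = 54, h′′(0) = -243.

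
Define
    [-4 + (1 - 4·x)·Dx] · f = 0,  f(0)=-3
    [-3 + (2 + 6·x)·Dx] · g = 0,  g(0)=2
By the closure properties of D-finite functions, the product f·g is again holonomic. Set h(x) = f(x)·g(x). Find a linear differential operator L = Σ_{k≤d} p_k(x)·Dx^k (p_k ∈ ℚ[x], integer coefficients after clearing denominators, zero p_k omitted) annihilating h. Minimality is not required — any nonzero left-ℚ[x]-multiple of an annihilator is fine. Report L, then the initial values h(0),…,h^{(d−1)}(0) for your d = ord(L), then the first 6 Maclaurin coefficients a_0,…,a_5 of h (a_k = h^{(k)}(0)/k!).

L = (11 + 12·x) + (-2 + 2·x + 24·x^2)·Dx  (order 1).
h: a_k = -6, -33, -501/4, -4089/8, -129633/64, -1042167/128, …
ICs: h(0) = -6.

f: a_k = -3, -12, -48, -192, -768, -3072, …
g: a_k = 2, 3, -9/4, 27/8, -405/64, 1701/128, …
L₀ := L_f ⊗_s L_g (sym. prod.), ord ≤ 1.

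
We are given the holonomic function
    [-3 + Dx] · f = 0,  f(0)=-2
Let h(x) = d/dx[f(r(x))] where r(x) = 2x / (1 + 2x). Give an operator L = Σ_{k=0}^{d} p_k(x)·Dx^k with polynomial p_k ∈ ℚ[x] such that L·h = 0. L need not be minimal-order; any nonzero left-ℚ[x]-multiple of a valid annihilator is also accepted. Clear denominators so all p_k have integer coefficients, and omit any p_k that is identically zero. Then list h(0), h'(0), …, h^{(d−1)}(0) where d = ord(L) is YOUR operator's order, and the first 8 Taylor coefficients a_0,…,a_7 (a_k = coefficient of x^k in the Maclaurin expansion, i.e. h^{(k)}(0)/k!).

L = (2 - 8·x) + (-1 - 4·x - 4·x^2)·Dx  (order 1).
h: a_k = -12, -24, 72, -48, -168, 3312/5, -6576/5, 51936/35, …
ICs: h(0) = -12.

f: a_k = -2, -6, -9, -9, -27/4, -81/20, -81/40, -243/280, …
Substitute x→r, Dx→(1/r')Dx; clear ⇒ L₀.
Derive L from L₀ (diff closure).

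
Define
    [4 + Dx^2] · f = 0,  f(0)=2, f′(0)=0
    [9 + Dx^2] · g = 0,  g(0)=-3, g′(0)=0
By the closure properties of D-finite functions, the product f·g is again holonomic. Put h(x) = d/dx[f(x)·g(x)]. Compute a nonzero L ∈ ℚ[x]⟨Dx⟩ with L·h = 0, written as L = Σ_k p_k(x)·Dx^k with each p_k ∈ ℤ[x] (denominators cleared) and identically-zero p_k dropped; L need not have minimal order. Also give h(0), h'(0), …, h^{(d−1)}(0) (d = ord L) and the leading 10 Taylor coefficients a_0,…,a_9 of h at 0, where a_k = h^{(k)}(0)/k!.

f: a_k = 2, 0, -4, 0, 4/3, 0, -8/45, 0, 4/315, 0, …
g: a_k = -3, 0, 27/2, 0, -81/8, 0, 243/80, 0, -2187/4480, 0, …
L₀ := L_f ⊗_s L_g (sym. prod.), ord ≤ 4.
h₀' ⇒ L via d/dx closure of L₀.
L = 25 + 26·Dx^2 + Dx^4  (order 4).
h: a_k = 0, 78, 0, -313, 0, 7813/20, 0, -195313/840, 0, 4882813/60480, …
ICs: h(0) = 0, h′(0) = 78, h′′(0) = 0, h′′′(0) = -1878.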